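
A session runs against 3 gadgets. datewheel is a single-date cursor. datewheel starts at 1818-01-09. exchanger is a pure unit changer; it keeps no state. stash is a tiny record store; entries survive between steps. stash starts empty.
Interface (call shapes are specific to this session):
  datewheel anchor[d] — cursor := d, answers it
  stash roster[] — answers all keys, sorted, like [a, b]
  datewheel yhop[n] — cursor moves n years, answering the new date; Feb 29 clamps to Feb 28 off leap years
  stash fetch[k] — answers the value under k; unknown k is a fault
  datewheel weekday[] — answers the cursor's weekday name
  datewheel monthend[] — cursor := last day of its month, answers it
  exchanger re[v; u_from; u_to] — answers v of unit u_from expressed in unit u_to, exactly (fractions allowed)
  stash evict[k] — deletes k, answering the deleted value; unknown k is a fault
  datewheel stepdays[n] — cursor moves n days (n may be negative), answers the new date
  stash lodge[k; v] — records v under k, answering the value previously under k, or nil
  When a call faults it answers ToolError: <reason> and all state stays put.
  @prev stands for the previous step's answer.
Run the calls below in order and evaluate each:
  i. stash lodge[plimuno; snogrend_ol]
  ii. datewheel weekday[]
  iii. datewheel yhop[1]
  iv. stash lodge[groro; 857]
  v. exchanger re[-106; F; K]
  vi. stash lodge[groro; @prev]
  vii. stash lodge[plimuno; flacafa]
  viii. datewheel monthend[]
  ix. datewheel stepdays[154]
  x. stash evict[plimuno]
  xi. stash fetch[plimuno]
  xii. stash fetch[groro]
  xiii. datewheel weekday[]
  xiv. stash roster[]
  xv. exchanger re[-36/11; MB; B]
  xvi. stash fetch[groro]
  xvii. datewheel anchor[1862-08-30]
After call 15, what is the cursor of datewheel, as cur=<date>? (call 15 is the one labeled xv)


Answer: cur=1819-07-04

Derivation:
I use stash lodge with k→plimuno, v→snogrend_ol, — result: nil.
Calling datewheel weekday(), giving Friday.
I try datewheel yhop with n→1, giving 1819-01-09.
I try stash lodge with k→groro, v→857: nil.
I run exchanger re with v→-106, u_from→F, u_to→K, and get 11789/60.
Using stash lodge with k→groro, v→@prev, yielding 857.
I run stash lodge with k→plimuno, v→flacafa, and get snogrend_ol.
Now I run datewheel monthend, and see 1819-01-31.
I call datewheel stepdays with n→154, → 1819-07-04.
Calling stash evict with k→plimuno, yielding flacafa.
I invoke stash fetch with k→plimuno, — result: ToolError: no such key plimuno.
Invoking stash fetch with k→groro: 11789/60.
Now I run datewheel weekday(), which returns Sunday.
I try stash roster(), and observe [groro].
I invoke exchanger re with v→-36/11, u_from→MB, u_to→B, and observe -36000000/11.
I invoke stash fetch with k→groro, yielding 11789/60.
Now I run datewheel anchor with d→1862-08-30: 1862-08-30.


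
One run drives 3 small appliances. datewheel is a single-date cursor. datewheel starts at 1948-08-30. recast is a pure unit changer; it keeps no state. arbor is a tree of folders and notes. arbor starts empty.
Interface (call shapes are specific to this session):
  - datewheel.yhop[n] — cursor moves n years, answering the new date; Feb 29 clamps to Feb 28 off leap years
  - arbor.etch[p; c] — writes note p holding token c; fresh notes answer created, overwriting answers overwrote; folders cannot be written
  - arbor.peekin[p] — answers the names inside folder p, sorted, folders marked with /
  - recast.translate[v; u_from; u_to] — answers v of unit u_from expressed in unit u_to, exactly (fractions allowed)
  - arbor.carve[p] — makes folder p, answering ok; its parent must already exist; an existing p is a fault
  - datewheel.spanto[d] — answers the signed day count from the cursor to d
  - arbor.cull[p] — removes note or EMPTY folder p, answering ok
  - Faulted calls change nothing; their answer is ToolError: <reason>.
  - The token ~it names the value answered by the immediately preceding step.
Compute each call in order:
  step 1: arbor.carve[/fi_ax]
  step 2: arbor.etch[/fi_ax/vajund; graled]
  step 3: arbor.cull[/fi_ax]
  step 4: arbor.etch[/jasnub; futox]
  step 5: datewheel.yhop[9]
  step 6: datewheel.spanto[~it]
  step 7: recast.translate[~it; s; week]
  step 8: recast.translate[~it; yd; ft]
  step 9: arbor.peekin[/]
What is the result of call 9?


→ arbor.carve(p: /fi_ax)
← ok
→ arbor.etch(p: /fi_ax/vajund, c: graled)
← created
→ arbor.cull(p: /fi_ax)
← ToolError: not empty
→ arbor.etch(p: /jasnub, c: futox)
← created
→ datewheel.yhop(n: 9)
← 1957-08-30
→ datewheel.spanto(d: ~it)
← 0
→ recast.translate(v: ~it, u_from: s, u_to: week)
← 0
→ recast.translate(v: ~it, u_from: yd, u_to: ft)
← 0
→ arbor.peekin(p: /)
← [fi_ax/, jasnub]

Answer: [fi_ax/, jasnub]


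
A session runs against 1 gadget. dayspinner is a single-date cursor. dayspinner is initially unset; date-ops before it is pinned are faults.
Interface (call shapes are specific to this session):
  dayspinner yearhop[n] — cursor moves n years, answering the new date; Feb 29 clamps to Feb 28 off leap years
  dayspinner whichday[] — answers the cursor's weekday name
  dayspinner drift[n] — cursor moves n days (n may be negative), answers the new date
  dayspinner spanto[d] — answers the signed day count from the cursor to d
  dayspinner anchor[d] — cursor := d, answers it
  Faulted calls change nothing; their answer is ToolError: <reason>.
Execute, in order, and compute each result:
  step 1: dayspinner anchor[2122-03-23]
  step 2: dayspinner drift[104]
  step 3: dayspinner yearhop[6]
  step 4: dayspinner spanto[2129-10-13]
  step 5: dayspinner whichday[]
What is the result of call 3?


Answer: 2128-07-05

Derivation:
Do: dayspinner anchor[2122-03-23]
See: 2122-03-23
Do: dayspinner drift[104]
See: 2122-07-05
Do: dayspinner yearhop[6]
See: 2128-07-05
Do: dayspinner spanto[2129-10-13]
See: 465
Do: dayspinner whichday[]
See: Monday


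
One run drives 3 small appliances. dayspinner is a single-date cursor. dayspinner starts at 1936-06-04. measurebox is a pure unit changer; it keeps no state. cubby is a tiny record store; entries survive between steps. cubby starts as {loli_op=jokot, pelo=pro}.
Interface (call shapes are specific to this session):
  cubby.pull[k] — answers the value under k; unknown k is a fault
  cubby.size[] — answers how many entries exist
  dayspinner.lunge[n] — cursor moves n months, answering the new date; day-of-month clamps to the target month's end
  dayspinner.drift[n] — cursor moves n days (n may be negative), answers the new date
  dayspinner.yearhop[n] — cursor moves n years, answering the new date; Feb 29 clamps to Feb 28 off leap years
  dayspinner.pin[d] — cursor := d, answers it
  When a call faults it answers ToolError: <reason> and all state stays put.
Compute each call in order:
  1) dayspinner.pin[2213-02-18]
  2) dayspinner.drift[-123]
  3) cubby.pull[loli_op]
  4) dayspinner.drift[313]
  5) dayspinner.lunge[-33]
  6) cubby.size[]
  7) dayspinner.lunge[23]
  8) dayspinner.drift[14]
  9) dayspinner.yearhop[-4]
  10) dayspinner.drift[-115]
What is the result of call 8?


Answer: 2212-11-10

Derivation:
CALL dayspinner.pin[2213-02-18]
RET  2213-02-18
CALL dayspinner.drift[-123]
RET  2212-10-18
CALL cubby.pull[loli_op]
RET  jokot
CALL dayspinner.drift[313]
RET  2213-08-27
CALL dayspinner.lunge[-33]
RET  2210-11-27
CALL cubby.size[]
RET  2
CALL dayspinner.lunge[23]
RET  2212-10-27
CALL dayspinner.drift[14]
RET  2212-11-10
CALL dayspinner.yearhop[-4]
RET  2208-11-10
CALL dayspinner.drift[-115]
RET  2208-07-18


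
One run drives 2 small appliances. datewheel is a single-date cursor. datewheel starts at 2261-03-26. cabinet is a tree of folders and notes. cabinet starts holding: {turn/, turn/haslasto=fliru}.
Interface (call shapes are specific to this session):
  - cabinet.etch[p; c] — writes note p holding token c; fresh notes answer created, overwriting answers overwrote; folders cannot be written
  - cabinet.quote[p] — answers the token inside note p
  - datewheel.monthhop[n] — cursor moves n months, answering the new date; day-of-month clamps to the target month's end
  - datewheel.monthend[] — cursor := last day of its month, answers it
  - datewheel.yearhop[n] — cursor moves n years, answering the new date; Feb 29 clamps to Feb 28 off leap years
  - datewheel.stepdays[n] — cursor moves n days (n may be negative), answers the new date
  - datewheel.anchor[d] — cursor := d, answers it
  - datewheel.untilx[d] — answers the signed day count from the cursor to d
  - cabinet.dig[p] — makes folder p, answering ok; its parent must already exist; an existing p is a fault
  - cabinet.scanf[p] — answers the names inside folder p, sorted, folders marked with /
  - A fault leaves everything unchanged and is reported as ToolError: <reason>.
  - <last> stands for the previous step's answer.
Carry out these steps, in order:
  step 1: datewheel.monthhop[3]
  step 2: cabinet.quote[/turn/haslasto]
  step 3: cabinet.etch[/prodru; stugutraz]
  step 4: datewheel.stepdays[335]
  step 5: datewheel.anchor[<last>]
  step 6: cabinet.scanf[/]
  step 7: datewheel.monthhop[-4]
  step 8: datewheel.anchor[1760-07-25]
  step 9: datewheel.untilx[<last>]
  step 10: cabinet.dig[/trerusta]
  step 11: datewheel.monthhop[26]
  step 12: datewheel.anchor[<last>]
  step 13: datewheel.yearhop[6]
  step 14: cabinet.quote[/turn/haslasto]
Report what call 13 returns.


> monthhop n='3'
= 2261-06-26
> quote p='/turn/haslasto'
= fliru
> etch p='/prodru' c='stugutraz'
= created
> stepdays n='335'
= 2262-05-27
> anchor d='<last>'
= 2262-05-27
> scanf p='/'
= [prodru, turn/]
> monthhop n='-4'
= 2262-01-27
> anchor d='1760-07-25'
= 1760-07-25
> untilx d='<last>'
= 0
> dig p='/trerusta'
= ok
> monthhop n='26'
= 1762-09-25
> anchor d='<last>'
= 1762-09-25
> yearhop n='6'
= 1768-09-25
> quote p='/turn/haslasto'
= fliru

Answer: 1768-09-25


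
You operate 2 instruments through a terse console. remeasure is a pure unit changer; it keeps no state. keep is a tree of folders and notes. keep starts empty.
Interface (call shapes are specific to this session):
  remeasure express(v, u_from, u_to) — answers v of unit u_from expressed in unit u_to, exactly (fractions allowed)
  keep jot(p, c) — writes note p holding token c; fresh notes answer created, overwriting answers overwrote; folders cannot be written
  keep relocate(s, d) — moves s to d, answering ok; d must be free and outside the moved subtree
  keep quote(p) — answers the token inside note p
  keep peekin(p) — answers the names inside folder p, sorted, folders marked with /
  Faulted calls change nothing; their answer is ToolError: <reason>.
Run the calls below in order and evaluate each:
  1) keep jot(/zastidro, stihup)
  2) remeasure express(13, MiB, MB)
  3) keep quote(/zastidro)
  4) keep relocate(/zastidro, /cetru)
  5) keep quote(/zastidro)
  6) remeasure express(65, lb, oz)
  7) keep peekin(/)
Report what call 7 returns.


Answer: [cetru]

Derivation:
$ keep jot p='/zastidro' c='stihup'
  created
$ remeasure express v='13' u_from='MiB' u_to='MB'
  212992/15625
$ keep quote p='/zastidro'
  stihup
$ keep relocate s='/zastidro' d='/cetru'
  ok
$ keep quote p='/zastidro'
  ToolError: not found
$ remeasure express v='65' u_from='lb' u_to='oz'
  1040
$ keep peekin p='/'
  [cetru]


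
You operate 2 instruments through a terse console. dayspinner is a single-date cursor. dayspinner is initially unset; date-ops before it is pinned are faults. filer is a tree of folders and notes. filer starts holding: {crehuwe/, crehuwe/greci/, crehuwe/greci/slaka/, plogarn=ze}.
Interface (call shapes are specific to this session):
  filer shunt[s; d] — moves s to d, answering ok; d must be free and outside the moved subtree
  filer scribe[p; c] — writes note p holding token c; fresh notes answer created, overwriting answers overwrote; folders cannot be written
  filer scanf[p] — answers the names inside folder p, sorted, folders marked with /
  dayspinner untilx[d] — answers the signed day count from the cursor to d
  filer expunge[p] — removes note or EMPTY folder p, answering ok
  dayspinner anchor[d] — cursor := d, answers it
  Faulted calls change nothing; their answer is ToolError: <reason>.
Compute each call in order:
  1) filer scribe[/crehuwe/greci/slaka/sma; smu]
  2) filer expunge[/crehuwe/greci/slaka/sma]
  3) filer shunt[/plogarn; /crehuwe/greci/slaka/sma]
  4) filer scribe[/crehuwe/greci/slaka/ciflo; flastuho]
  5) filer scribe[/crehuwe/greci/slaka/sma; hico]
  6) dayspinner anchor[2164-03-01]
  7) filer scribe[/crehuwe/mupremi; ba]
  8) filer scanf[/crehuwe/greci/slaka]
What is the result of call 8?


I call filer scribe(p='/crehuwe/greci/slaka/sma', c='smu'), yielding created.
Using filer expunge(p='/crehuwe/greci/slaka/sma'), yielding ok.
Calling filer shunt(s='/plogarn', d='/crehuwe/greci/slaka/sma'), giving ok.
Using filer scribe(p='/crehuwe/greci/slaka/ciflo', c='flastuho'), and observe created.
I use filer scribe(p='/crehuwe/greci/slaka/sma', c='hico'), → overwrote.
Then dayspinner anchor(d='2164-03-01'), — result: 2164-03-01.
Then filer scribe(p='/crehuwe/mupremi', c='ba'), and get created.
Using filer scanf(p='/crehuwe/greci/slaka'), — result: [ciflo, sma].

Answer: [ciflo, sma]


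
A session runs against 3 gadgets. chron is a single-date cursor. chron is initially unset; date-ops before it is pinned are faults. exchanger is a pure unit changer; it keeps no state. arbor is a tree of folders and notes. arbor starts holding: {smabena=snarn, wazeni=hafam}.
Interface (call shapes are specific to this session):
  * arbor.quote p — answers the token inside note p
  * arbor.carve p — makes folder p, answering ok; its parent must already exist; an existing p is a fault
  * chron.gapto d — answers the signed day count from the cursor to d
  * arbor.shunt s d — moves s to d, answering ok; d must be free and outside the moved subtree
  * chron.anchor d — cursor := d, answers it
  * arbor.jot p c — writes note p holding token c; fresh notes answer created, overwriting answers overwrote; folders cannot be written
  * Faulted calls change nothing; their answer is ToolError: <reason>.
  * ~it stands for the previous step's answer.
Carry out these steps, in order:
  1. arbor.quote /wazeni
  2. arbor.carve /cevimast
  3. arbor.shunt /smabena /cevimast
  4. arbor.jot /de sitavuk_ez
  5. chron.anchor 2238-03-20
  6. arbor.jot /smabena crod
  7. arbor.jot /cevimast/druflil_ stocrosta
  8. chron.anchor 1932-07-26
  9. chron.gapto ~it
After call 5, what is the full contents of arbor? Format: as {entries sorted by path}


Answer: {cevimast/, de=sitavuk_ez, smabena=snarn, wazeni=hafam}

Derivation:
# 1. arbor.quote(p: /wazeni) -> hafam
# 2. arbor.carve(p: /cevimast) -> ok
# 3. arbor.shunt(s: /smabena, d: /cevimast) -> ToolError: exists
# 4. arbor.jot(p: /de, c: sitavuk_ez) -> created
# 5. chron.anchor(d: 2238-03-20) -> 2238-03-20
# 6. arbor.jot(p: /smabena, c: crod) -> overwrote
# 7. arbor.jot(p: /cevimast/druflil_, c: stocrosta) -> created
# 8. chron.anchor(d: 1932-07-26) -> 1932-07-26
# 9. chron.gapto(d: ~it) -> 0


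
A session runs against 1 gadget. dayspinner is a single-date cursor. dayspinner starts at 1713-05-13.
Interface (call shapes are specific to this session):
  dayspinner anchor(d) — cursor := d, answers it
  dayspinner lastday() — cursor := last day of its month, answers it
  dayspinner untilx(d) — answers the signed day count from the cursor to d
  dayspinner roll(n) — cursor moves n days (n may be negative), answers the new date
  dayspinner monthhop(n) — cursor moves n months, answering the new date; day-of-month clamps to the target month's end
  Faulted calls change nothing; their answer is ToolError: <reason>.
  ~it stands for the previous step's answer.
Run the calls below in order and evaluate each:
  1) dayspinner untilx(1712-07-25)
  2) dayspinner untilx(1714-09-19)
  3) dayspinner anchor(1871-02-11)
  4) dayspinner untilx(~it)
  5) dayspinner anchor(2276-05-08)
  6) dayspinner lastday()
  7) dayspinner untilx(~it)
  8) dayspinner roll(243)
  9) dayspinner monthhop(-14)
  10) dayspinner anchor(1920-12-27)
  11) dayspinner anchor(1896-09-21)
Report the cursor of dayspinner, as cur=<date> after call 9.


Answer: cur=2275-11-29

Derivation:
I try dayspinner untilx(d=1712-07-25), — result: -292.
I call dayspinner untilx(d=1714-09-19), yielding 494.
I run dayspinner anchor(d=1871-02-11), and see 1871-02-11.
Invoking dayspinner untilx(d=~it), yielding 0.
Now I run dayspinner anchor(d=2276-05-08), giving 2276-05-08.
I try dayspinner lastday, → 2276-05-31.
I use dayspinner untilx(d=~it), — result: 0.
I run dayspinner roll(n=243), and observe 2277-01-29.
Invoking dayspinner monthhop(n=-14), → 2275-11-29.
I run dayspinner anchor(d=1920-12-27), which returns 1920-12-27.
Next I call dayspinner anchor(d=1896-09-21), yielding 1896-09-21.


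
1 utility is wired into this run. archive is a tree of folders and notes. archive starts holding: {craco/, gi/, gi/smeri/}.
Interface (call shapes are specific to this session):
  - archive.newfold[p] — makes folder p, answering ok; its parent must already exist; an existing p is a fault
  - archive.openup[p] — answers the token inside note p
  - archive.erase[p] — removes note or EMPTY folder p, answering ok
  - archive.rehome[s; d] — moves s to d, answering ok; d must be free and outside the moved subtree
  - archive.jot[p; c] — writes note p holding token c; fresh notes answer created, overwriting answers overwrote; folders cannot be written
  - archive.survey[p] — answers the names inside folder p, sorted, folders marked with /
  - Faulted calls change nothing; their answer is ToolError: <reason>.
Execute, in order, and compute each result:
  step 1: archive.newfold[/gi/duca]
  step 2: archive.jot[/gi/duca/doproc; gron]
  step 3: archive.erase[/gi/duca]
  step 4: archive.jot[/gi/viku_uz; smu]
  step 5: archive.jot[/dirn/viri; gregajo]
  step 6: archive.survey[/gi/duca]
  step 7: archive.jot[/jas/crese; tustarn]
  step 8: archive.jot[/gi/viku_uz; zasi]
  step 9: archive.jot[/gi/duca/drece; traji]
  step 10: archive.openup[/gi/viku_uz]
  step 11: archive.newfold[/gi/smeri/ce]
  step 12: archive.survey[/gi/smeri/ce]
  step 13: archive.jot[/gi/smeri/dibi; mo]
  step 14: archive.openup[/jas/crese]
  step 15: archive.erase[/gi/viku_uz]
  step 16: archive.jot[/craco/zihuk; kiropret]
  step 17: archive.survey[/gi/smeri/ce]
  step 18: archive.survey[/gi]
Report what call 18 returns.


Answer: [duca/, smeri/]

Derivation:
% newfold /gi/duca
:: ok
% jot /gi/duca/doproc gron
:: created
% erase /gi/duca
:: ToolError: not empty
% jot /gi/viku_uz smu
:: created
% jot /dirn/viri gregajo
:: ToolError: no parent
% survey /gi/duca
:: [doproc]
% jot /jas/crese tustarn
:: ToolError: no parent
% jot /gi/viku_uz zasi
:: overwrote
% jot /gi/duca/drece traji
:: created
% openup /gi/viku_uz
:: zasi
% newfold /gi/smeri/ce
:: ok
% survey /gi/smeri/ce
:: []
% jot /gi/smeri/dibi mo
:: created
% openup /jas/crese
:: ToolError: not found
% erase /gi/viku_uz
:: ok
% jot /craco/zihuk kiropret
:: created
% survey /gi/smeri/ce
:: []
% survey /gi
:: [duca/, smeri/]


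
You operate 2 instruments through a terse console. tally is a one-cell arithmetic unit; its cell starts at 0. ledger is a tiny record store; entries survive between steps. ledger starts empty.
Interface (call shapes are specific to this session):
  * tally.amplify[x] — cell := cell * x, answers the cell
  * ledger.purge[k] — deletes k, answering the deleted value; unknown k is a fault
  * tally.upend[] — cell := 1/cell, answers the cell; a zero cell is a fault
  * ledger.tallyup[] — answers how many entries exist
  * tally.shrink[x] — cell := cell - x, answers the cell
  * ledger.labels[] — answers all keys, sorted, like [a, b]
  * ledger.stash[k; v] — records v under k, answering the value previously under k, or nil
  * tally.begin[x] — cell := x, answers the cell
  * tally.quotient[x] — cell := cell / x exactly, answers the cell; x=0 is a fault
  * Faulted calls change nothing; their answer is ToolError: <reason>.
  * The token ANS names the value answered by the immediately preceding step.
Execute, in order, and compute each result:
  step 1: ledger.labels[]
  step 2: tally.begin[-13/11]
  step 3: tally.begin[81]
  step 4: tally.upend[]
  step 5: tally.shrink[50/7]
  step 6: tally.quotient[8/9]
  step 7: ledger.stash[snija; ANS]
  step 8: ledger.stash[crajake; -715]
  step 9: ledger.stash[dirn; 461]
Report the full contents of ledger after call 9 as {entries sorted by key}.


Answer: {crajake=-715, dirn=461, snija=-4043/504}

Derivation:
→ ledger.labels()
← []
→ tally.begin(-13/11)
← -13/11
→ tally.begin(81)
← 81
→ tally.upend()
← 1/81
→ tally.shrink(50/7)
← -4043/567
→ tally.quotient(8/9)
← -4043/504
→ ledger.stash(snija, ANS)
← nil
→ ledger.stash(crajake, -715)
← nil
→ ledger.stash(dirn, 461)
← nil


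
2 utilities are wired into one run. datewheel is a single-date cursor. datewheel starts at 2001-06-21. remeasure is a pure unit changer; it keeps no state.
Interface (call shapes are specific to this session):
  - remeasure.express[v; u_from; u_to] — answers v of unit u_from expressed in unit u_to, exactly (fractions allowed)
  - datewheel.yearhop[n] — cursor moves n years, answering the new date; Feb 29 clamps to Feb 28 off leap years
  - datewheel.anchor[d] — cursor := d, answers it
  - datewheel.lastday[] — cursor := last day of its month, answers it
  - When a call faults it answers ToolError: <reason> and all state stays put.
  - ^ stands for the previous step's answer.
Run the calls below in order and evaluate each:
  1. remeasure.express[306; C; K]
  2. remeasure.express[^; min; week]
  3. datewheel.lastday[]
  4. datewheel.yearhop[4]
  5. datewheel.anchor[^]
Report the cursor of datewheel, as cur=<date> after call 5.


Answer: cur=2005-06-30

Derivation:
> remeasure.express v→306 u_from→C u_to→K
:: 11583/20
> remeasure.express v→^ u_from→min u_to→week
:: 1287/22400
> datewheel.lastday
:: 2001-06-30
> datewheel.yearhop n→4
:: 2005-06-30
> datewheel.anchor d→^
:: 2005-06-30


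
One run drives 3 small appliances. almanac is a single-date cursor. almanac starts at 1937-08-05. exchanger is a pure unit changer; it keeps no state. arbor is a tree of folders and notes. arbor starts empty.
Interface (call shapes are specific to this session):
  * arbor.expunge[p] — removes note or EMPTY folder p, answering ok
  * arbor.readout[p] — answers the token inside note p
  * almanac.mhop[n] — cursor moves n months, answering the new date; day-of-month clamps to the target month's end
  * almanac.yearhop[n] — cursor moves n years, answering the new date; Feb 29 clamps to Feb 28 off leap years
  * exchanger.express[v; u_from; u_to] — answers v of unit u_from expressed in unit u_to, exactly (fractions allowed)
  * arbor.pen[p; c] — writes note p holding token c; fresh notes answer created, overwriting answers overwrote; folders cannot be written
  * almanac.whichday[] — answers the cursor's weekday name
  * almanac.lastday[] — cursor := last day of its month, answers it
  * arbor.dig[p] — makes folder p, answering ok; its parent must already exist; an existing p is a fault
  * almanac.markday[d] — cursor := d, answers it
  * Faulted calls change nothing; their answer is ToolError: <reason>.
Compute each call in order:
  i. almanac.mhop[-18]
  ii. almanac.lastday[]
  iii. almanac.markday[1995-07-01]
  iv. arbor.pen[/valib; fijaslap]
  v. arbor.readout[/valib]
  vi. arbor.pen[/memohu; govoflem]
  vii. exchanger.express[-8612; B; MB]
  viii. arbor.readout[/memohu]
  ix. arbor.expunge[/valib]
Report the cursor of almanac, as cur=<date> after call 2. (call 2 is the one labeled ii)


Answer: cur=1936-02-29

Derivation:
! almanac.mhop(n: -18) => 1936-02-05
! almanac.lastday() => 1936-02-29
! almanac.markday(d: 1995-07-01) => 1995-07-01
! arbor.pen(p: /valib, c: fijaslap) => created
! arbor.readout(p: /valib) => fijaslap
! arbor.pen(p: /memohu, c: govoflem) => created
! exchanger.express(v: -8612, u_from: B, u_to: MB) => -2153/250000
! arbor.readout(p: /memohu) => govoflem
! arbor.expunge(p: /valib) => ok


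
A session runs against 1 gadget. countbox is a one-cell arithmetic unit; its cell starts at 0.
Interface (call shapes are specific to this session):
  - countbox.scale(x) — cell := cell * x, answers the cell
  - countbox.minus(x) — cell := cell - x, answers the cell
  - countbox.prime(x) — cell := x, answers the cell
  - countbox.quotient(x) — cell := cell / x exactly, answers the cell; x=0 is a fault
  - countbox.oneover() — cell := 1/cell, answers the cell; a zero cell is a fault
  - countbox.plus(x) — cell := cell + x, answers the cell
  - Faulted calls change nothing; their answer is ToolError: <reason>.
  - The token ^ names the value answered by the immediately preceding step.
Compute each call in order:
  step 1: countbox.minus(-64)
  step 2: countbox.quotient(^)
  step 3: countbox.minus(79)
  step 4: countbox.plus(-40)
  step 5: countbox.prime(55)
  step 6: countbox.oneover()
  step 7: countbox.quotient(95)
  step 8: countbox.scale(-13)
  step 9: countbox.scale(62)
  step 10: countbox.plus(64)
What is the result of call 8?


Answer: -13/5225

Derivation:
~$ countbox.minus x='-64'
= 64
~$ countbox.quotient x='^'
= 1
~$ countbox.minus x='79'
= -78
~$ countbox.plus x='-40'
= -118
~$ countbox.prime x='55'
= 55
~$ countbox.oneover
= 1/55
~$ countbox.quotient x='95'
= 1/5225
~$ countbox.scale x='-13'
= -13/5225
~$ countbox.scale x='62'
= -806/5225
~$ countbox.plus x='64'
= 333594/5225


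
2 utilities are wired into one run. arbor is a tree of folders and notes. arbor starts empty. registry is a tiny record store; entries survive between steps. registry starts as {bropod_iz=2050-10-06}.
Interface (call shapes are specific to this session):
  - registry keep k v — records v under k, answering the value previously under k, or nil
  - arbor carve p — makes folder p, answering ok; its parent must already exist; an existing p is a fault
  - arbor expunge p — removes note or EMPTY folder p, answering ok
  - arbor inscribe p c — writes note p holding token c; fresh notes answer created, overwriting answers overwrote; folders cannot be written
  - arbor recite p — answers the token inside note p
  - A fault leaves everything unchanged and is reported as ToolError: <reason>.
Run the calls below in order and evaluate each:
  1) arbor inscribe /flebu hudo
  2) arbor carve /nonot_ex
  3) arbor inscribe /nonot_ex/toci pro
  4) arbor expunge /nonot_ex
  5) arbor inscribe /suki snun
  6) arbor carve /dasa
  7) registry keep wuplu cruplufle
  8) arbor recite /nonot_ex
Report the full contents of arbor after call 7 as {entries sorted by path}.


Answer: {dasa/, flebu=hudo, nonot_ex/, nonot_ex/toci=pro, suki=snun}

Derivation:
·→ arbor inscribe(p: /flebu, c: hudo)
·← created
·→ arbor carve(p: /nonot_ex)
·← ok
·→ arbor inscribe(p: /nonot_ex/toci, c: pro)
·← created
·→ arbor expunge(p: /nonot_ex)
·← ToolError: not empty
·→ arbor inscribe(p: /suki, c: snun)
·← created
·→ arbor carve(p: /dasa)
·← ok
·→ registry keep(k: wuplu, v: cruplufle)
·← nil
·→ arbor recite(p: /nonot_ex)
·← ToolError: is a directory


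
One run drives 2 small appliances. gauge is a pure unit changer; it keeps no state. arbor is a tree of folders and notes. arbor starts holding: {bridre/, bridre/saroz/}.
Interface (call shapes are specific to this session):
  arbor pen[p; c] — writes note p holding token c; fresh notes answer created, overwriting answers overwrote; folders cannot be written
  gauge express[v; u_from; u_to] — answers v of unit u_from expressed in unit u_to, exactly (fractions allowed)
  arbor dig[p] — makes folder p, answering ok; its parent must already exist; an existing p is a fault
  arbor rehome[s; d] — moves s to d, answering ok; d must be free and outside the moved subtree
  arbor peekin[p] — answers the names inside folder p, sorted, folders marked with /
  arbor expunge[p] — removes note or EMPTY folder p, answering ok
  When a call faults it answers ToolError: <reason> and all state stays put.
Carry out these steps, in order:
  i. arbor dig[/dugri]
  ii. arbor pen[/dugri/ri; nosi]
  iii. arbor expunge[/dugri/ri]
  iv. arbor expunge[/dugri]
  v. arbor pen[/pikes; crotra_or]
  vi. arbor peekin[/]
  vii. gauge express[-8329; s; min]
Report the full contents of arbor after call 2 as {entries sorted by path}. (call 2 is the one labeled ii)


Step: arbor dig[p='/dugri']
Result: ok
Step: arbor pen[p='/dugri/ri'; c='nosi']
Result: created
Step: arbor expunge[p='/dugri/ri']
Result: ok
Step: arbor expunge[p='/dugri']
Result: ok
Step: arbor pen[p='/pikes'; c='crotra_or']
Result: created
Step: arbor peekin[p='/']
Result: [bridre/, pikes]
Step: gauge express[v='-8329'; u_from='s'; u_to='min']
Result: -8329/60

Answer: {bridre/, bridre/saroz/, dugri/, dugri/ri=nosi}


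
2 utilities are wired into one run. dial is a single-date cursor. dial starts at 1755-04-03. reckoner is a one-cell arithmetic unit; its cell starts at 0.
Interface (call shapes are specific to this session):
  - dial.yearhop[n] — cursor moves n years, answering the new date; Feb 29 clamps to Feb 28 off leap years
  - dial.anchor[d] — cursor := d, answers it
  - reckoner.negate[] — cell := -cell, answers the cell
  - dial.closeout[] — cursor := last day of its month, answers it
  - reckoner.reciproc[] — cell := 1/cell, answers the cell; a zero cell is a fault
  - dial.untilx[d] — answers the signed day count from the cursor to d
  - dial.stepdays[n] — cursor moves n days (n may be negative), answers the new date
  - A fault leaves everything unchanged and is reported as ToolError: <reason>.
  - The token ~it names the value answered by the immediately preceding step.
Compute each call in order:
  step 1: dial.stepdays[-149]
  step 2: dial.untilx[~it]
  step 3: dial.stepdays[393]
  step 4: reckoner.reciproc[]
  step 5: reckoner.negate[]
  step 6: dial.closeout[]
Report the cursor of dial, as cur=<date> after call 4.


CALL stepdays[n='-149']
RET  1754-11-05
CALL untilx[d='~it']
RET  0
CALL stepdays[n='393']
RET  1755-12-03
CALL reciproc[]
RET  ToolError: reciprocal of zero
CALL negate[]
RET  0
CALL closeout[]
RET  1755-12-31

Answer: cur=1755-12-03


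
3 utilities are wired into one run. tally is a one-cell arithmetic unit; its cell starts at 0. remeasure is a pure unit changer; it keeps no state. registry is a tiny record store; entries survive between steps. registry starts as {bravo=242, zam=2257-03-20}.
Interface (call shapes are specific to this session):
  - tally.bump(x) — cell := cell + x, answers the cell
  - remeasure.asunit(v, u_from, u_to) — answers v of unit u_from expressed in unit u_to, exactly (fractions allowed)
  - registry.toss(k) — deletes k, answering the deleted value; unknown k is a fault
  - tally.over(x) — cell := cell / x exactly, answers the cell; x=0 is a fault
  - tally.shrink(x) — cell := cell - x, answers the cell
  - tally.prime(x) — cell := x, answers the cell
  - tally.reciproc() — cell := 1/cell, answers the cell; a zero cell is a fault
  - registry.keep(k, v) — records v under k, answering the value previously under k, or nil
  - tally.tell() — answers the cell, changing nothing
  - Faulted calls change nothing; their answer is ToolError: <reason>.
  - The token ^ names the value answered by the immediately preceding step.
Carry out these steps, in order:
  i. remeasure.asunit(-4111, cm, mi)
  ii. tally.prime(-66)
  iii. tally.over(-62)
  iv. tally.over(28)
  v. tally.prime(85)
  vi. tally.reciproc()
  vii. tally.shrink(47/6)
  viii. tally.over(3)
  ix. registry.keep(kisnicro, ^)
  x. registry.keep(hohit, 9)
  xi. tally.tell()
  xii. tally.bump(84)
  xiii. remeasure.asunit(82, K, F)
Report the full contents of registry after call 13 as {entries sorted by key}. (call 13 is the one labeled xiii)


% remeasure.asunit v→-4111 u_from→cm u_to→mi
= -20555/804672
% tally.prime x→-66
= -66
% tally.over x→-62
= 33/31
% tally.over x→28
= 33/868
% tally.prime x→85
= 85
% tally.reciproc
= 1/85
% tally.shrink x→47/6
= -3989/510
% tally.over x→3
= -3989/1530
% registry.keep k→kisnicro v→^
= nil
% registry.keep k→hohit v→9
= nil
% tally.tell
= -3989/1530
% tally.bump x→84
= 124531/1530
% remeasure.asunit v→82 u_from→K u_to→F
= -31207/100

Answer: {bravo=242, hohit=9, kisnicro=-3989/1530, zam=2257-03-20}


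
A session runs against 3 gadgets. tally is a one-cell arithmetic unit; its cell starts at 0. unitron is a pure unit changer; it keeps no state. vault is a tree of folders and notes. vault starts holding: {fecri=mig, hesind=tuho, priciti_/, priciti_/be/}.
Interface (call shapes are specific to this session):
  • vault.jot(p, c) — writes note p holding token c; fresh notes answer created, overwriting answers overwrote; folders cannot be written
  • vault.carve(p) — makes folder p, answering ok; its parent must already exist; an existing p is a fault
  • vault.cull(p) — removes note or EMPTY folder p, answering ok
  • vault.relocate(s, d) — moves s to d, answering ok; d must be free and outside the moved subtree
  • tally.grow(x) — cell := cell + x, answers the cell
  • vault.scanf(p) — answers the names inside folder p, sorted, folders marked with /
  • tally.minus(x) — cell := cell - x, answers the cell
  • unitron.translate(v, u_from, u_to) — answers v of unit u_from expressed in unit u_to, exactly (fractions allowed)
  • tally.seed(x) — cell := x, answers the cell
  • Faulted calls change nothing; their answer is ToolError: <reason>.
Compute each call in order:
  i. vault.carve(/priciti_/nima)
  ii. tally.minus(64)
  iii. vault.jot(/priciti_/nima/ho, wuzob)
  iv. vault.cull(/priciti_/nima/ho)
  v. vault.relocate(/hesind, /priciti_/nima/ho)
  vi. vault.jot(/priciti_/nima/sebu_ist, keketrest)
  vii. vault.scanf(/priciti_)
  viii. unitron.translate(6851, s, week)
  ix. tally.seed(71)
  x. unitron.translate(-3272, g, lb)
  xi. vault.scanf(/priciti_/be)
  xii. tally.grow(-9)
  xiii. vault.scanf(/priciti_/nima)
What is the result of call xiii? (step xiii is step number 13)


-> vault.carve(p→/priciti_/nima)
<- ok
-> tally.minus(x→64)
<- -64
-> vault.jot(p→/priciti_/nima/ho, c→wuzob)
<- created
-> vault.cull(p→/priciti_/nima/ho)
<- ok
-> vault.relocate(s→/hesind, d→/priciti_/nima/ho)
<- ok
-> vault.jot(p→/priciti_/nima/sebu_ist, c→keketrest)
<- created
-> vault.scanf(p→/priciti_)
<- [be/, nima/]
-> unitron.translate(v→6851, u_from→s, u_to→week)
<- 6851/604800
-> tally.seed(x→71)
<- 71
-> unitron.translate(v→-3272, u_from→g, u_to→lb)
<- -327200000/45359237
-> vault.scanf(p→/priciti_/be)
<- []
-> tally.grow(x→-9)
<- 62
-> vault.scanf(p→/priciti_/nima)
<- [ho, sebu_ist]

Answer: [ho, sebu_ist]


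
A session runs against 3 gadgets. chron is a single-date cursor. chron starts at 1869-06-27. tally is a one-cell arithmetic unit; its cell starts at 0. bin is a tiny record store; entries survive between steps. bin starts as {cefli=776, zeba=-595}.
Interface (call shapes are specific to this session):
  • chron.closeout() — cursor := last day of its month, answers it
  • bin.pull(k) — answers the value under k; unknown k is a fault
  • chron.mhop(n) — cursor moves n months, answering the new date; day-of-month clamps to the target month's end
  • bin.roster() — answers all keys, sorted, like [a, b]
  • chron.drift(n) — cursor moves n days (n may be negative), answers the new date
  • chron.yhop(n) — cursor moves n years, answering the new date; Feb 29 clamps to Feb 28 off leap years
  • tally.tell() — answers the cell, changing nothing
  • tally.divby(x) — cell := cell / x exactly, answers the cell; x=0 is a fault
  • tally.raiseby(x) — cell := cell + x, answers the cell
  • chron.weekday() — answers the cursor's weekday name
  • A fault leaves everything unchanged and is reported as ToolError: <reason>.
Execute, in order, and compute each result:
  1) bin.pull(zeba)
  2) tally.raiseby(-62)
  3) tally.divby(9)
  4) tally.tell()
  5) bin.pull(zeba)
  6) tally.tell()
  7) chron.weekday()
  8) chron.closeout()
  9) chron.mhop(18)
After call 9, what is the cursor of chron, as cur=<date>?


I call bin.pull with zeba, and observe -595.
I call tally.raiseby with -62, giving -62.
I invoke tally.divby with 9: -62/9.
Using tally.tell: -62/9.
I call bin.pull with zeba, which returns -595.
Then tally.tell, giving -62/9.
I try chron.weekday, and get Sunday.
Calling chron.closeout, which returns 1869-06-30.
I call chron.mhop with 18: 1870-12-30.

Answer: cur=1870-12-30


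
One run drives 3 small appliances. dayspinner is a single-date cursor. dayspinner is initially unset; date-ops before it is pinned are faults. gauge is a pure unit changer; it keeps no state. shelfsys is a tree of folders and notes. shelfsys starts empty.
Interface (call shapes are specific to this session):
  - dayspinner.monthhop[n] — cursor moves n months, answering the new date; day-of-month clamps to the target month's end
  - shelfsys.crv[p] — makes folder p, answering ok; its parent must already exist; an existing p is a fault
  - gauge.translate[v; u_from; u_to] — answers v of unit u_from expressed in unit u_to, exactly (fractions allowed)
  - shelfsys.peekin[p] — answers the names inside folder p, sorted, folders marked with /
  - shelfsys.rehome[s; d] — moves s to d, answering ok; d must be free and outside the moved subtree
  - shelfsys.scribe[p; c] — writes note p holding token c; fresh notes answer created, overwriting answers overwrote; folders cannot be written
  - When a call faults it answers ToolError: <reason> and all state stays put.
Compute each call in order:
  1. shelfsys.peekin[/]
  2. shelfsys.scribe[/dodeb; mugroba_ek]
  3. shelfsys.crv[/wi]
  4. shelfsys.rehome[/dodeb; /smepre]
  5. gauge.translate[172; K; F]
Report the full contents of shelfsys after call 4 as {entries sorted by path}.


Answer: {smepre=mugroba_ek, wi/}

Derivation:
Then shelfsys.peekin on p: /, and see [].
Now I run shelfsys.scribe on p: /dodeb, c: mugroba_ek: created.
I try shelfsys.crv on p: /wi, — result: ok.
Using shelfsys.rehome on s: /dodeb, d: /smepre, and observe ok.
Using gauge.translate on v: 172, u_from: K, u_to: F, yielding -15007/100.


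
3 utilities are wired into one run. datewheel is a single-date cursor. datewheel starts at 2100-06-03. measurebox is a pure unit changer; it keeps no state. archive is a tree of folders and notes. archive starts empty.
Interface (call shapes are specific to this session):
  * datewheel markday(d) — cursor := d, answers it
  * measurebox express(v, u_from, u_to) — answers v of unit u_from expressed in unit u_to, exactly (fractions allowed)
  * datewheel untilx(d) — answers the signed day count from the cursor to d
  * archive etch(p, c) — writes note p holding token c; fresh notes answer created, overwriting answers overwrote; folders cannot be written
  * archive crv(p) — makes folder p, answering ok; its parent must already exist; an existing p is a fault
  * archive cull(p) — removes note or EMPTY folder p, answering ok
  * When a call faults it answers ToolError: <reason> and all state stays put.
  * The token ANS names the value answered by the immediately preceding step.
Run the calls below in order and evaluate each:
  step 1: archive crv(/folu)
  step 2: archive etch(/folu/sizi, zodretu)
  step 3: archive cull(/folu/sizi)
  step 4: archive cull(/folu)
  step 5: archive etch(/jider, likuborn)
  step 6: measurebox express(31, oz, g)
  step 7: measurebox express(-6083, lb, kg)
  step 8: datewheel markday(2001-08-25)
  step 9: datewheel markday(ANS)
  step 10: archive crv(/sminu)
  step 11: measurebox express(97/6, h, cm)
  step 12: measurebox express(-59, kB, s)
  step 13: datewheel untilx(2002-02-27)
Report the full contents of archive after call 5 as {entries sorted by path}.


;; 1. archive crv(p→/folu) ~> ok
;; 2. archive etch(p→/folu/sizi, c→zodretu) ~> created
;; 3. archive cull(p→/folu/sizi) ~> ok
;; 4. archive cull(p→/folu) ~> ok
;; 5. archive etch(p→/jider, c→likuborn) ~> created
;; 6. measurebox express(v→31, u_from→oz, u_to→g) ~> 1406136347/1600000
;; 7. measurebox express(v→-6083, u_from→lb, u_to→kg) ~> -275920238671/100000000
;; 8. datewheel markday(d→2001-08-25) ~> 2001-08-25
;; 9. datewheel markday(d→ANS) ~> 2001-08-25
;; 10. archive crv(p→/sminu) ~> ok
;; 11. measurebox express(v→97/6, u_from→h, u_to→cm) ~> ToolError: incompatible units
;; 12. measurebox express(v→-59, u_from→kB, u_to→s) ~> ToolError: incompatible units
;; 13. datewheel untilx(d→2002-02-27) ~> 186

Answer: {jider=likuborn}
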